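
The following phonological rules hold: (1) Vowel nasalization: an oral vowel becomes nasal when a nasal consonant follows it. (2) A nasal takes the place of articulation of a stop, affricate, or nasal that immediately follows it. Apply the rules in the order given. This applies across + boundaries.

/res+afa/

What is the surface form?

Rule 1: no segment meets the rule's conditions; no change.
After rule 1: res+afa
Rule 2: no segment meets the rule's conditions; no change.

[res+afa]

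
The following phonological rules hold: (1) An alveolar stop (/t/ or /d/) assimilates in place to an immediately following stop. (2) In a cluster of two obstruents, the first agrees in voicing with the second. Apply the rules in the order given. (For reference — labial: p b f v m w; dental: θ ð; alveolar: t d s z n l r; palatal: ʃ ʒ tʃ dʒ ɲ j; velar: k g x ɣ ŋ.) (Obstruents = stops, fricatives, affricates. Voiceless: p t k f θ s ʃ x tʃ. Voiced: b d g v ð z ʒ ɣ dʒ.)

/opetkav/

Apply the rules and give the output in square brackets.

[opekkav]

Rule 1: /t/ before /k/ (velar) → [k]
After rule 1: opekkav
Rule 2: no segment meets the rule's conditions; no change.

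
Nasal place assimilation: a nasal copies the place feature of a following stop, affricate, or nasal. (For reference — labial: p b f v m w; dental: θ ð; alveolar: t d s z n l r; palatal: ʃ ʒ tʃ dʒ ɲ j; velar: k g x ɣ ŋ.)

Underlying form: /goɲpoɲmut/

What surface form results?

[gompommut]

/ɲ/ before /p/ (labial) → [m]
/ɲ/ before /m/ (labial) → [m]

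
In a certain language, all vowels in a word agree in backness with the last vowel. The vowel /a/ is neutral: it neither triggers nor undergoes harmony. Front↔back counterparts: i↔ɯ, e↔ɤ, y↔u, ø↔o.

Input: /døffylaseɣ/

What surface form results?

[døffylaseɣ]

no segment meets the rule's conditions; no change.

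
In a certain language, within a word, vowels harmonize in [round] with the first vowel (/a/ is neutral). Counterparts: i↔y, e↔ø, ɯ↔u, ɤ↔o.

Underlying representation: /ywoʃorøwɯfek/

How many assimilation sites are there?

2

/ɯ/ harmonizes with /y/ ([+round]) → [u]
/e/ harmonizes with /y/ ([+round]) → [ø]
2 segments change.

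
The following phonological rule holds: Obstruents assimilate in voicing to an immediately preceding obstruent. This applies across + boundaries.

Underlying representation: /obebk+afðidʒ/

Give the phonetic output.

[obebg+afθidʒ]

/k/ after /b/ (voiced) → [g]
/ð/ after /f/ (voiceless) → [θ]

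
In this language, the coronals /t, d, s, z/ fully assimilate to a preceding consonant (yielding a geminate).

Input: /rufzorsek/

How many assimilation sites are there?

/z/ after /f/ → [f] (total assimilation)
/s/ after /r/ → [r] (total assimilation)
2 segments change.

2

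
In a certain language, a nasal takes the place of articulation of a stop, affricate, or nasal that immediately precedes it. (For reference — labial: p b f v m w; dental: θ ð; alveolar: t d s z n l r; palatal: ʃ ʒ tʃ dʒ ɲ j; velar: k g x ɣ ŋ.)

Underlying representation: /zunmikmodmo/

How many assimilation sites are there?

3

/m/ after /n/ (alveolar) → [n]
/m/ after /k/ (velar) → [ŋ]
/m/ after /d/ (alveolar) → [n]
3 segments change.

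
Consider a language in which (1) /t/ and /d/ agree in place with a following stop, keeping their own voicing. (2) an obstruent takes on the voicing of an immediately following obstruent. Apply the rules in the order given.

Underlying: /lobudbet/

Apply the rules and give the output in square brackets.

Rule 1: /d/ before /b/ (labial) → [b]
After rule 1: lobubbet
Rule 2: no segment meets the rule's conditions; no change.

[lobubbet]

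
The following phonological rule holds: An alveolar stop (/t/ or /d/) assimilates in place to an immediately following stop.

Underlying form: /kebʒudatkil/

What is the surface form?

[kebʒudakkil]

/t/ before /k/ (velar) → [k]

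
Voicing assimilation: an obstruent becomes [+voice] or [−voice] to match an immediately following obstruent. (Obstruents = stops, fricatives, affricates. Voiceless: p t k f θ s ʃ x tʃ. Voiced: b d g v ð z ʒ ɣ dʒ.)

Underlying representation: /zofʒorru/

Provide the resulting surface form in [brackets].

/f/ before /ʒ/ (voiced) → [v]

[zovʒorru]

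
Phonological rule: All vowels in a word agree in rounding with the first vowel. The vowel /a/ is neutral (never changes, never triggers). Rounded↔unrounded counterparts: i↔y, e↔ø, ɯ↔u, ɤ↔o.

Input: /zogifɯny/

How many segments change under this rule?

/i/ harmonizes with /o/ ([+round]) → [y]
/ɯ/ harmonizes with /o/ ([+round]) → [u]
2 segments change.

2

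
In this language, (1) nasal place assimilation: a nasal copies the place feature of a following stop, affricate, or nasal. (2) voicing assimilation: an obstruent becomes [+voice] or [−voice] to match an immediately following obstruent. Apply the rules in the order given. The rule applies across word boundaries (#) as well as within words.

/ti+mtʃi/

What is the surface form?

[ti+ɲtʃi]

Rule 1: /m/ before /tʃ/ (palatal) → [ɲ]
After rule 1: ti+ɲtʃi
Rule 2: no segment meets the rule's conditions; no change.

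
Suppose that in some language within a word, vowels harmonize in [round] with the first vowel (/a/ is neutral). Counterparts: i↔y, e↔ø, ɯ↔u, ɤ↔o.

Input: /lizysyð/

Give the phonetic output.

/y/ harmonizes with /i/ ([-round]) → [i]
/y/ harmonizes with /i/ ([-round]) → [i]

[lizisið]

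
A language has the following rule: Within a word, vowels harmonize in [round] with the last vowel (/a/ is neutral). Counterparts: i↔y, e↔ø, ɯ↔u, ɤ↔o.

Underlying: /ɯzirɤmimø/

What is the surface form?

[uzyromymø]

/ɯ/ harmonizes with /ø/ ([+round]) → [u]
/i/ harmonizes with /ø/ ([+round]) → [y]
/ɤ/ harmonizes with /ø/ ([+round]) → [o]
/i/ harmonizes with /ø/ ([+round]) → [y]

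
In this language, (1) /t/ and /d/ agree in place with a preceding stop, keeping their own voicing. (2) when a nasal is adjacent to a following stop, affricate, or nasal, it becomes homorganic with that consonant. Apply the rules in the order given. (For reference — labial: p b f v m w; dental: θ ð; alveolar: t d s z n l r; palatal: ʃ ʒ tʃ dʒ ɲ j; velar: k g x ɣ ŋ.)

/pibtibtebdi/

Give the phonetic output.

[pibpibpebbi]

Rule 1: /t/ after /b/ (labial) → [p]
Rule 1: /t/ after /b/ (labial) → [p]
Rule 1: /d/ after /b/ (labial) → [b]
After rule 1: pibpibpebbi
Rule 2: no segment meets the rule's conditions; no change.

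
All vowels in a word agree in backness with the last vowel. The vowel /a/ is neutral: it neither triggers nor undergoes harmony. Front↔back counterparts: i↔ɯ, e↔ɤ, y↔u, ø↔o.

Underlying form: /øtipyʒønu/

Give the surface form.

[otɯpuʒonu]

/ø/ harmonizes with /u/ ([+back]) → [o]
/i/ harmonizes with /u/ ([+back]) → [ɯ]
/y/ harmonizes with /u/ ([+back]) → [u]
/ø/ harmonizes with /u/ ([+back]) → [o]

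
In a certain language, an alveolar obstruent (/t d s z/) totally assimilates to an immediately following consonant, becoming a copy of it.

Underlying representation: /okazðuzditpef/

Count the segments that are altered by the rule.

3

/z/ before /ð/ → [ð] (total assimilation)
/z/ before /d/ → [d] (total assimilation)
/t/ before /p/ → [p] (total assimilation)
3 segments change.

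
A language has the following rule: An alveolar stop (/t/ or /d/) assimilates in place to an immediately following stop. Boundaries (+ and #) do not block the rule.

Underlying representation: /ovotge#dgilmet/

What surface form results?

[ovokge#ggilmet]

/t/ before /g/ (velar) → [k]
/d/ before /g/ (velar) → [g]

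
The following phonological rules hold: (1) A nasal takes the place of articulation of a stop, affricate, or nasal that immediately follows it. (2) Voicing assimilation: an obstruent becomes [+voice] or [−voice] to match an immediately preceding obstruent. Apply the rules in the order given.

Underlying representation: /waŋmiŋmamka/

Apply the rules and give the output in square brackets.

[wammimmaŋka]

Rule 1: /ŋ/ before /m/ (labial) → [m]
Rule 1: /ŋ/ before /m/ (labial) → [m]
Rule 1: /m/ before /k/ (velar) → [ŋ]
After rule 1: wammimmaŋka
Rule 2: no segment meets the rule's conditions; no change.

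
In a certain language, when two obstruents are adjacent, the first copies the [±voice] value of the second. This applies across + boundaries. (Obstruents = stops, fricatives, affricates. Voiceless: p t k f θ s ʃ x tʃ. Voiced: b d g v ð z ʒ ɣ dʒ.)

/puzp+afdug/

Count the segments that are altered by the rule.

2

/z/ before /p/ (voiceless) → [s]
/f/ before /d/ (voiced) → [v]
2 segments change.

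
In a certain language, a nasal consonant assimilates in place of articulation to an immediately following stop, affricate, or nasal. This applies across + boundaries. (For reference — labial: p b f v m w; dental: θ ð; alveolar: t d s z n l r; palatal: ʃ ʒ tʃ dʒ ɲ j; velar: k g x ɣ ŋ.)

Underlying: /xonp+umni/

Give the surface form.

/n/ before /p/ (labial) → [m]
/m/ before /n/ (alveolar) → [n]

[xomp+unni]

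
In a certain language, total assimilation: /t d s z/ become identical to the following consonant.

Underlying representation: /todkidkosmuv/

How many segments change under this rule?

/d/ before /k/ → [k] (total assimilation)
/d/ before /k/ → [k] (total assimilation)
/s/ before /m/ → [m] (total assimilation)
3 segments change.

3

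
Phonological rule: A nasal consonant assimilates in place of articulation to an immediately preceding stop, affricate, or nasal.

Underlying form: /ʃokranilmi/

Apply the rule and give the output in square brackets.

[ʃokranilmi]

no segment meets the rule's conditions; no change.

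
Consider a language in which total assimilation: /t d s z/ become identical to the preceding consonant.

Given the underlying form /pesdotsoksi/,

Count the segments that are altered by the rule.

/d/ after /s/ → [s] (total assimilation)
/s/ after /t/ → [t] (total assimilation)
/s/ after /k/ → [k] (total assimilation)
3 segments change.

3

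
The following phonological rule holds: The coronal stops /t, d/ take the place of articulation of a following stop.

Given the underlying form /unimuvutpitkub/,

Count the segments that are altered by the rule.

2

/t/ before /p/ (labial) → [p]
/t/ before /k/ (velar) → [k]
2 segments change.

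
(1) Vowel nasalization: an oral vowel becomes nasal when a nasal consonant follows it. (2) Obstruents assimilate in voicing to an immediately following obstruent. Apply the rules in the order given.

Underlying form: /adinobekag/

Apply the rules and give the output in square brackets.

[adĩnobekag]

Rule 1: /i/ before nasal /n/ → [ĩ]
After rule 1: adĩnobekag
Rule 2: no segment meets the rule's conditions; no change.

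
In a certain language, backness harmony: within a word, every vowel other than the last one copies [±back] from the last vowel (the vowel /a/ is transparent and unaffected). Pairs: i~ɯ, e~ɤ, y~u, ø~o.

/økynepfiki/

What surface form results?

[økynepfiki]

no segment meets the rule's conditions; no change.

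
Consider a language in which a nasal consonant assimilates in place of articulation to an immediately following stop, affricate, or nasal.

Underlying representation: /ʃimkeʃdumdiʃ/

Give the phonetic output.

[ʃiŋkeʃdundiʃ]

/m/ before /k/ (velar) → [ŋ]
/m/ before /d/ (alveolar) → [n]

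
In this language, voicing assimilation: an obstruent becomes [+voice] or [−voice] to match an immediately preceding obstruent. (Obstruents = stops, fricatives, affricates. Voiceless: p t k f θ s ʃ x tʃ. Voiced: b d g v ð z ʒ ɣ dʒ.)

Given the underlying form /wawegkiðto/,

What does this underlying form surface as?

[waweggiðdo]

/k/ after /g/ (voiced) → [g]
/t/ after /ð/ (voiced) → [d]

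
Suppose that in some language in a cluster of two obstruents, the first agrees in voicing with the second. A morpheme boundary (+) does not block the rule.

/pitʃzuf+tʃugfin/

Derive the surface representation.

[pidʒzuf+tʃukfin]

/tʃ/ before /z/ (voiced) → [dʒ]
/g/ before /f/ (voiceless) → [k]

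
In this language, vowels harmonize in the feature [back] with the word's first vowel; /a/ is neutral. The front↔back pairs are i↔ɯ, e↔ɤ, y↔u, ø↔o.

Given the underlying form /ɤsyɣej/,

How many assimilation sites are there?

/y/ harmonizes with /ɤ/ ([+back]) → [u]
/e/ harmonizes with /ɤ/ ([+back]) → [ɤ]
2 segments change.

2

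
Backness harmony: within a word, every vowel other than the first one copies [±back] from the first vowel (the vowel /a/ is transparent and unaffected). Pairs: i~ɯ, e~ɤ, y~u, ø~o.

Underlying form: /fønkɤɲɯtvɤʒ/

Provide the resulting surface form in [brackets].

[fønkeɲitveʒ]

/ɤ/ harmonizes with /ø/ ([-back]) → [e]
/ɯ/ harmonizes with /ø/ ([-back]) → [i]
/ɤ/ harmonizes with /ø/ ([-back]) → [e]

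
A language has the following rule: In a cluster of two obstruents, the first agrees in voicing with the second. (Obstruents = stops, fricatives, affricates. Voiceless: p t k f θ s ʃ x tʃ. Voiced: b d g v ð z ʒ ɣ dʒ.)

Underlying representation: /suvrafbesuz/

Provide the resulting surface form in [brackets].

[suvravbesuz]

/f/ before /b/ (voiced) → [v]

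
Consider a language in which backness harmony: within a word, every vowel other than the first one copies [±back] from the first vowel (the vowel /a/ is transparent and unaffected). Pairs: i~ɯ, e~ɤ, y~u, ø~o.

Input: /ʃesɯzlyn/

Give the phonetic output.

/ɯ/ harmonizes with /e/ ([-back]) → [i]

[ʃesizlyn]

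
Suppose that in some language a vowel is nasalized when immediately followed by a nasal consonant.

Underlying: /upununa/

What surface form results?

[upũnũna]

/u/ before nasal /n/ → [ũ]
/u/ before nasal /n/ → [ũ]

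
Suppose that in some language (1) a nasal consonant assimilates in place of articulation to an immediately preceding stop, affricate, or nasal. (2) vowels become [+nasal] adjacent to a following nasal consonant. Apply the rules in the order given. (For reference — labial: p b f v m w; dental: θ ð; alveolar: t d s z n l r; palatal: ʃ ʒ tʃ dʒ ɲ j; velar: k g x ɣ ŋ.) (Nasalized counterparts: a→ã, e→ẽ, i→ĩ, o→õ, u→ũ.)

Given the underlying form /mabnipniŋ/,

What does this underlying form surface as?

[mabmipmĩŋ]

Rule 1: /n/ after /b/ (labial) → [m]
Rule 1: /n/ after /p/ (labial) → [m]
After rule 1: mabmipmiŋ
Rule 2: /i/ before nasal /ŋ/ → [ĩ]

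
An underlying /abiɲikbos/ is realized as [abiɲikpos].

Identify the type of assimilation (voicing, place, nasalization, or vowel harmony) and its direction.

/b/→[p].
Each target copies a feature from the preceding segment, so the direction is progressive.

voicing assimilation, progressive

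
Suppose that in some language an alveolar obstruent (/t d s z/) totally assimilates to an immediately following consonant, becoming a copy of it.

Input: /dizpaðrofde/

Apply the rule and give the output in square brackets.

/z/ before /p/ → [p] (total assimilation)

[dippaðrofde]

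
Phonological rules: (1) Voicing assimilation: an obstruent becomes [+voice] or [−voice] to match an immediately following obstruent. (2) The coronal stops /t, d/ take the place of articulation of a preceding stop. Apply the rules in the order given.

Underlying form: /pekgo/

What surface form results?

[peggo]

Rule 1: /k/ before /g/ (voiced) → [g]
After rule 1: peggo
Rule 2: no segment meets the rule's conditions; no change.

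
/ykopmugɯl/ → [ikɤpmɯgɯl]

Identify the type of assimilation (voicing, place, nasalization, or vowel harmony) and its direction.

vowel harmony, regressive

/y/→[i] /o/→[ɤ] /u/→[ɯ].
Vowels agree with the last vowel, so the harmony is regressive.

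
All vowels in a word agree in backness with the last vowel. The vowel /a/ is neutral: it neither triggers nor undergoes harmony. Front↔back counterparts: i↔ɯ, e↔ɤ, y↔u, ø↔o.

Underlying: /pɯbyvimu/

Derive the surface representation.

/y/ harmonizes with /u/ ([+back]) → [u]
/i/ harmonizes with /u/ ([+back]) → [ɯ]

[pɯbuvɯmu]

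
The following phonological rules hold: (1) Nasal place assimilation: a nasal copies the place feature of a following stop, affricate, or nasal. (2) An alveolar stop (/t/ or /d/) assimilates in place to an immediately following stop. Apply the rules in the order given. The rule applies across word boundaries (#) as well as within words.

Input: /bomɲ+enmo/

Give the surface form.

[boɲɲ+emmo]

Rule 1: /m/ before /ɲ/ (palatal) → [ɲ]
Rule 1: /n/ before /m/ (labial) → [m]
After rule 1: boɲɲ+emmo
Rule 2: no segment meets the rule's conditions; no change.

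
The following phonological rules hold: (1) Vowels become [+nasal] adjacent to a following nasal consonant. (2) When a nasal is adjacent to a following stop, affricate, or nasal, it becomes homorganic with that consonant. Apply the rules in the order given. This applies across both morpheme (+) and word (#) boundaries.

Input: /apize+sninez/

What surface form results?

[apize+snĩnez]

Rule 1: /i/ before nasal /n/ → [ĩ]
After rule 1: apize+snĩnez
Rule 2: no segment meets the rule's conditions; no change.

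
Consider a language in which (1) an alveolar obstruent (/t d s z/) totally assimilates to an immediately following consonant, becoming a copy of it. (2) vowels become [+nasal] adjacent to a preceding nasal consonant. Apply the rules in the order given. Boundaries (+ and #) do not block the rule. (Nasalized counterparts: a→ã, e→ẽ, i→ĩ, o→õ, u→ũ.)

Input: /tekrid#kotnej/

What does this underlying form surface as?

[tekrik#konnẽj]

Rule 1: /d/ before /k/ → [k] (total assimilation)
Rule 1: /t/ before /n/ → [n] (total assimilation)
After rule 1: tekrik#konnej
Rule 2: /e/ after nasal /n/ → [ẽ]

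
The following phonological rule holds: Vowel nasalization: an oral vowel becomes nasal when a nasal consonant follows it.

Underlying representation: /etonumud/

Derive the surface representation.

/o/ before nasal /n/ → [õ]
/u/ before nasal /m/ → [ũ]

[etõnũmud]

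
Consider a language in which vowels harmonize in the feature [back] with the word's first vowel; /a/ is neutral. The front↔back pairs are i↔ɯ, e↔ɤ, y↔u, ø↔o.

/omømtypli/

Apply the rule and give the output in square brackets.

/ø/ harmonizes with /o/ ([+back]) → [o]
/y/ harmonizes with /o/ ([+back]) → [u]
/i/ harmonizes with /o/ ([+back]) → [ɯ]

[omomtuplɯ]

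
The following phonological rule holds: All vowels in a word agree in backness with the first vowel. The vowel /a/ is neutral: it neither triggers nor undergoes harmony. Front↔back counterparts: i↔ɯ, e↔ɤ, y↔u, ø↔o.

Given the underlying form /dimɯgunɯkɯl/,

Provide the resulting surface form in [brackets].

[dimigynikil]

/ɯ/ harmonizes with /i/ ([-back]) → [i]
/u/ harmonizes with /i/ ([-back]) → [y]
/ɯ/ harmonizes with /i/ ([-back]) → [i]
/ɯ/ harmonizes with /i/ ([-back]) → [i]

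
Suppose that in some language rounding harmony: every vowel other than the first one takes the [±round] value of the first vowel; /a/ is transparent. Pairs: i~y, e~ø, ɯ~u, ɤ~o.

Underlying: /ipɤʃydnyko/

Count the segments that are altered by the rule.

3

/y/ harmonizes with /i/ ([-round]) → [i]
/y/ harmonizes with /i/ ([-round]) → [i]
/o/ harmonizes with /i/ ([-round]) → [ɤ]
3 segments change.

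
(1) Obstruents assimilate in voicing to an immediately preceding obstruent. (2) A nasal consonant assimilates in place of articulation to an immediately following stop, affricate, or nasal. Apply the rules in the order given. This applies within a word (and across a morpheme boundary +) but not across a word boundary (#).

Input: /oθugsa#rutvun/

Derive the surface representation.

[oθugza#rutfun]

Rule 1: /s/ after /g/ (voiced) → [z]
Rule 1: /v/ after /t/ (voiceless) → [f]
After rule 1: oθugza#rutfun
Rule 2: no segment meets the rule's conditions; no change.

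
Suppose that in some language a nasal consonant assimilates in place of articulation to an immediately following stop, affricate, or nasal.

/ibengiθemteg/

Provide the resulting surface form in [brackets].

/n/ before /g/ (velar) → [ŋ]
/m/ before /t/ (alveolar) → [n]

[ibeŋgiθenteg]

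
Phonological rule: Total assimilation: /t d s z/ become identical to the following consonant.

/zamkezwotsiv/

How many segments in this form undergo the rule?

2

/z/ before /w/ → [w] (total assimilation)
/t/ before /s/ → [s] (total assimilation)
2 segments change.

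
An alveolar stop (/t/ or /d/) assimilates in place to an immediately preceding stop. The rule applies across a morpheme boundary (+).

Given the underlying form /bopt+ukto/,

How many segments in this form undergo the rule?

/t/ after /p/ (labial) → [p]
/t/ after /k/ (velar) → [k]
2 segments change.

2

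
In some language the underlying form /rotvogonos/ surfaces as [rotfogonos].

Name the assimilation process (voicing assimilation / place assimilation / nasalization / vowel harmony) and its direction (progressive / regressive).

/v/→[f].
Each target copies a feature from the preceding segment, so the direction is progressive.

voicing assimilation, progressive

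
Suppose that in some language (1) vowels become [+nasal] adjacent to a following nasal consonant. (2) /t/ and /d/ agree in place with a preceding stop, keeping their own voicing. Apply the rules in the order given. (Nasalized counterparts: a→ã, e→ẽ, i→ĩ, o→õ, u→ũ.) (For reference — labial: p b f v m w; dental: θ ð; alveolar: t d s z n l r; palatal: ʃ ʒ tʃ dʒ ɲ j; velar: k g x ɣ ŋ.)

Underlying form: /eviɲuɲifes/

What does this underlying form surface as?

Rule 1: /i/ before nasal /ɲ/ → [ĩ]
Rule 1: /u/ before nasal /ɲ/ → [ũ]
After rule 1: evĩɲũɲifes
Rule 2: no segment meets the rule's conditions; no change.

[evĩɲũɲifes]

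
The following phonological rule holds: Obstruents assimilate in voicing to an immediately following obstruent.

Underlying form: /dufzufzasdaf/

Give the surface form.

/f/ before /z/ (voiced) → [v]
/f/ before /z/ (voiced) → [v]
/s/ before /d/ (voiced) → [z]

[duvzuvzazdaf]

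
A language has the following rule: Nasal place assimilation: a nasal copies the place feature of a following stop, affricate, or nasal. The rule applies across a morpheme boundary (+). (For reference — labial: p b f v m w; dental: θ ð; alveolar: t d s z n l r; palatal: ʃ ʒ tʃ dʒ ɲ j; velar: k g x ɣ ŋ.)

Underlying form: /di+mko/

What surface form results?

[di+ŋko]

/m/ before /k/ (velar) → [ŋ]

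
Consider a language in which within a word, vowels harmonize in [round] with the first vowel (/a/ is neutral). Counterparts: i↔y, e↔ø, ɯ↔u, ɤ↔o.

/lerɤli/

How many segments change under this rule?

0

No segment meets the rule's conditions.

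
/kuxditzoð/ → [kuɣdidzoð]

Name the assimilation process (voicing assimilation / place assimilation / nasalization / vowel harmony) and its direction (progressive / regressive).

voicing assimilation, regressive

/x/→[ɣ] /t/→[d].
Each target copies a feature from the following segment, so the direction is regressive.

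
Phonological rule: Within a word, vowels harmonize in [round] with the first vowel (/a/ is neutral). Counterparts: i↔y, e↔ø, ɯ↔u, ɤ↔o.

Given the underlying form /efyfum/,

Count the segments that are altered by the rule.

/y/ harmonizes with /e/ ([-round]) → [i]
/u/ harmonizes with /e/ ([-round]) → [ɯ]
2 segments change.

2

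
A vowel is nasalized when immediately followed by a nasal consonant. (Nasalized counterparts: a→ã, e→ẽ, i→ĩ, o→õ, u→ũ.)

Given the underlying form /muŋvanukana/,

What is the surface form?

/u/ before nasal /ŋ/ → [ũ]
/a/ before nasal /n/ → [ã]
/a/ before nasal /n/ → [ã]

[mũŋvãnukãna]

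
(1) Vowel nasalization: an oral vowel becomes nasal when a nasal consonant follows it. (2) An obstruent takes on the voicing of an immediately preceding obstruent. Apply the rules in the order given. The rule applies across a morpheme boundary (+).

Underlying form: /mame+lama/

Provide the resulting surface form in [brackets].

Rule 1: /a/ before nasal /m/ → [ã]
Rule 1: /a/ before nasal /m/ → [ã]
After rule 1: mãme+lãma
Rule 2: no segment meets the rule's conditions; no change.

[mãme+lãma]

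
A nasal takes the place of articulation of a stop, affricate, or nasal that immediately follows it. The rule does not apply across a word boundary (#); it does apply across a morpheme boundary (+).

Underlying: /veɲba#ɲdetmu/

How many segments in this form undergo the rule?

/ɲ/ before /b/ (labial) → [m]
/ɲ/ before /d/ (alveolar) → [n]
2 segments change.

2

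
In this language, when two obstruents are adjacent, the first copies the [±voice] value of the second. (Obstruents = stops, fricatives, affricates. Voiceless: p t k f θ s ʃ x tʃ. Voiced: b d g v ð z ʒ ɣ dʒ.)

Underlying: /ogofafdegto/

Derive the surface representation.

[ogofavdekto]

/f/ before /d/ (voiced) → [v]
/g/ before /t/ (voiceless) → [k]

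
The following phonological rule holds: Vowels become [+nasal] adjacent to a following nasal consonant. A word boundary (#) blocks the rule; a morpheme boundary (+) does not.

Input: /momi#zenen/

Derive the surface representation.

/o/ before nasal /m/ → [õ]
/e/ before nasal /n/ → [ẽ]
/e/ before nasal /n/ → [ẽ]

[mõmi#zẽnẽn]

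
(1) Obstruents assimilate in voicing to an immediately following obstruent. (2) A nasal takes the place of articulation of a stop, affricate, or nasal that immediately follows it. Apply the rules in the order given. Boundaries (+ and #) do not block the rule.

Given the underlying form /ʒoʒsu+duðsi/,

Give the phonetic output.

[ʒoʃsu+duθsi]

Rule 1: /ʒ/ before /s/ (voiceless) → [ʃ]
Rule 1: /ð/ before /s/ (voiceless) → [θ]
After rule 1: ʒoʃsu+duθsi
Rule 2: no segment meets the rule's conditions; no change.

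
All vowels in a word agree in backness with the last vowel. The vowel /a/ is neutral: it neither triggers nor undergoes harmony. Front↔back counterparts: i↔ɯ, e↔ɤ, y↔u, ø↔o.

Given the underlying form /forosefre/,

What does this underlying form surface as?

[førøsefre]

/o/ harmonizes with /e/ ([-back]) → [ø]
/o/ harmonizes with /e/ ([-back]) → [ø]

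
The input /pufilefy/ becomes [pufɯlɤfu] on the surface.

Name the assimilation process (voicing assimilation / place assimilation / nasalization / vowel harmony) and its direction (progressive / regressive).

/i/→[ɯ] /e/→[ɤ] /y/→[u].
Vowels agree with the first vowel, so the harmony is progressive.

vowel harmony, progressive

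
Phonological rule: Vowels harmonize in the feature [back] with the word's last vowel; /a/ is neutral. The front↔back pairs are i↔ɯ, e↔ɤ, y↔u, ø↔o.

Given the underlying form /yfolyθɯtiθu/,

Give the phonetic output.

[ufoluθɯtɯθu]

/y/ harmonizes with /u/ ([+back]) → [u]
/y/ harmonizes with /u/ ([+back]) → [u]
/i/ harmonizes with /u/ ([+back]) → [ɯ]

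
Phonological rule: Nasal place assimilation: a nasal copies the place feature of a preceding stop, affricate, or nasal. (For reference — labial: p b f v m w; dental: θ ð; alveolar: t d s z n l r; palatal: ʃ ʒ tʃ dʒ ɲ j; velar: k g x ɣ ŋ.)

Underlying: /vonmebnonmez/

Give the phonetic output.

[vonnebmonnez]

/m/ after /n/ (alveolar) → [n]
/n/ after /b/ (labial) → [m]
/m/ after /n/ (alveolar) → [n]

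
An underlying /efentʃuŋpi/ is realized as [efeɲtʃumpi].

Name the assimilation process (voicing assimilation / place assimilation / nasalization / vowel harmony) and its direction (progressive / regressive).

/n/→[ɲ] /ŋ/→[m].
Each target copies a feature from the following segment, so the direction is regressive.

place assimilation, regressive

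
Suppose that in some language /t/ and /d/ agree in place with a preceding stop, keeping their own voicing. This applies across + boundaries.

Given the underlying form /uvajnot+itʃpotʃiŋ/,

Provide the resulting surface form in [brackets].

no segment meets the rule's conditions; no change.

[uvajnot+itʃpotʃiŋ]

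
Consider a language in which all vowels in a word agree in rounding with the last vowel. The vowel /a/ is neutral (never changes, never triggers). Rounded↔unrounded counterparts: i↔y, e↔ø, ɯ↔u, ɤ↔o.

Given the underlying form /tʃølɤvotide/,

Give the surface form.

/ø/ harmonizes with /e/ ([-round]) → [e]
/o/ harmonizes with /e/ ([-round]) → [ɤ]

[tʃelɤvɤtide]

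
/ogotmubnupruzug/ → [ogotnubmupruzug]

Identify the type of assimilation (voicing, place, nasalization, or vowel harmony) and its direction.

place assimilation, progressive

/m/→[n] /n/→[m].
Each target copies a feature from the preceding segment, so the direction is progressive.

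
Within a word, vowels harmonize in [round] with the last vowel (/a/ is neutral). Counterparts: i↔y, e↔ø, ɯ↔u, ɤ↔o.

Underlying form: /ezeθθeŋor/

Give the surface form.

[øzøθθøŋor]

/e/ harmonizes with /o/ ([+round]) → [ø]
/e/ harmonizes with /o/ ([+round]) → [ø]
/e/ harmonizes with /o/ ([+round]) → [ø]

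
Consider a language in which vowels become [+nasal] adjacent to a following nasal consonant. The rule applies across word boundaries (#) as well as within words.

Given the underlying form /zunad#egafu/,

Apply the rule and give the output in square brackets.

/u/ before nasal /n/ → [ũ]

[zũnad#egafu]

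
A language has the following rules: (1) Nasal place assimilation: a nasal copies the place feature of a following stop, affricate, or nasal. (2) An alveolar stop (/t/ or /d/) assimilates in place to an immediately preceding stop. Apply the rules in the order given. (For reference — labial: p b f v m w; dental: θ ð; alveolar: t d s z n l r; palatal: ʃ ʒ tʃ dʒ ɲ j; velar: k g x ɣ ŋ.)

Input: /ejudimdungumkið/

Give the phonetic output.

[ejudinduŋguŋkið]

Rule 1: /m/ before /d/ (alveolar) → [n]
Rule 1: /n/ before /g/ (velar) → [ŋ]
Rule 1: /m/ before /k/ (velar) → [ŋ]
After rule 1: ejudinduŋguŋkið
Rule 2: no segment meets the rule's conditions; no change.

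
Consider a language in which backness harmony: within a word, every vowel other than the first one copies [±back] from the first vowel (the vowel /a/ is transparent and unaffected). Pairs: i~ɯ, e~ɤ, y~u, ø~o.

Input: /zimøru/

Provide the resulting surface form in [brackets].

[zimøry]

/u/ harmonizes with /i/ ([-back]) → [y]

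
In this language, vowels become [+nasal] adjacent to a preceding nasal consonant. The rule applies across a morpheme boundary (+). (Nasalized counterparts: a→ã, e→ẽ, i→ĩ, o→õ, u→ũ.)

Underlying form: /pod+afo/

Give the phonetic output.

[pod+afo]

no segment meets the rule's conditions; no change.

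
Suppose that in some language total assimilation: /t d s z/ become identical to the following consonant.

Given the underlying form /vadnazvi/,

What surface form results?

/d/ before /n/ → [n] (total assimilation)
/z/ before /v/ → [v] (total assimilation)

[vannavvi]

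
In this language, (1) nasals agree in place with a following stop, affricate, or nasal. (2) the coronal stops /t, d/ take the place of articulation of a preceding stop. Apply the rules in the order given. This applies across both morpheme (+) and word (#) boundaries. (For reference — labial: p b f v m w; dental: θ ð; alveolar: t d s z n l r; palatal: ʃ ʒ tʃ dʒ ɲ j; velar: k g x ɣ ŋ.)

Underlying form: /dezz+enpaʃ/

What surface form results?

Rule 1: /n/ before /p/ (labial) → [m]
After rule 1: dezz+empaʃ
Rule 2: no segment meets the rule's conditions; no change.

[dezz+empaʃ]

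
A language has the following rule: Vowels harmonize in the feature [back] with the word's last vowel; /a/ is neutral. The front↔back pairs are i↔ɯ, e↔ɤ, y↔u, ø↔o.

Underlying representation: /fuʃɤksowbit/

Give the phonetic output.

/u/ harmonizes with /i/ ([-back]) → [y]
/ɤ/ harmonizes with /i/ ([-back]) → [e]
/o/ harmonizes with /i/ ([-back]) → [ø]

[fyʃeksøwbit]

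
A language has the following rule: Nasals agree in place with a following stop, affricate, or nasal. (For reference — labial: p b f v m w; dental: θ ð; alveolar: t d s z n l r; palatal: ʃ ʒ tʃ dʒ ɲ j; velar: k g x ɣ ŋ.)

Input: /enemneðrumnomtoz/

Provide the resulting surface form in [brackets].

[enenneðrunnontoz]

/m/ before /n/ (alveolar) → [n]
/m/ before /n/ (alveolar) → [n]
/m/ before /t/ (alveolar) → [n]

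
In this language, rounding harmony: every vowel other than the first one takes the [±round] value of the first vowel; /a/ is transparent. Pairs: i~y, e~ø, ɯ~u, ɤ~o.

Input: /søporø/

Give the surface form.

no segment meets the rule's conditions; no change.

[søporø]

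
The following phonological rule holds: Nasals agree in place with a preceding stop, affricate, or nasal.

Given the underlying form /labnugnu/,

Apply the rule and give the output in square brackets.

[labmugŋu]

/n/ after /b/ (labial) → [m]
/n/ after /g/ (velar) → [ŋ]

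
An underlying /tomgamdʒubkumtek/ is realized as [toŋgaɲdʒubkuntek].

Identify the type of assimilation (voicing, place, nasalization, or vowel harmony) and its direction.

place assimilation, regressive

/m/→[ŋ] /m/→[ɲ] /m/→[n].
Each target copies a feature from the following segment, so the direction is regressive.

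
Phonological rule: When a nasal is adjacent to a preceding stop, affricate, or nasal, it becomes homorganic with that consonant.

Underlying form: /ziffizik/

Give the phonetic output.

no segment meets the rule's conditions; no change.

[ziffizik]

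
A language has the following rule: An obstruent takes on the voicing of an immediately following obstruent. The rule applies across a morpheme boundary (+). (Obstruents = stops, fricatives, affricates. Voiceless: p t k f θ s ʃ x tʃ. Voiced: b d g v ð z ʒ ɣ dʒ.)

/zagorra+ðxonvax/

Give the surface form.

/ð/ before /x/ (voiceless) → [θ]

[zagorra+θxonvax]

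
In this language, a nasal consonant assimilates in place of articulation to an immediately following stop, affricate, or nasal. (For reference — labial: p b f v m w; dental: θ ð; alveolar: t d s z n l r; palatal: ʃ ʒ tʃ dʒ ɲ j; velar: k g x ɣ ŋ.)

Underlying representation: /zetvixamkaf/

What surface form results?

/m/ before /k/ (velar) → [ŋ]

[zetvixaŋkaf]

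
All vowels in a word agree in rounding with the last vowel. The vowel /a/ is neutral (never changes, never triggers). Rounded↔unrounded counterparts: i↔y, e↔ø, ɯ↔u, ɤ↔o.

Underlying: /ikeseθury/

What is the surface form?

[ykøsøθury]

/i/ harmonizes with /y/ ([+round]) → [y]
/e/ harmonizes with /y/ ([+round]) → [ø]
/e/ harmonizes with /y/ ([+round]) → [ø]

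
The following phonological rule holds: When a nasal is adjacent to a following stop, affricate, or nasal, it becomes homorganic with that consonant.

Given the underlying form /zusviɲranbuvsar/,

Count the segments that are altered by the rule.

1

/n/ before /b/ (labial) → [m]
1 segment changes.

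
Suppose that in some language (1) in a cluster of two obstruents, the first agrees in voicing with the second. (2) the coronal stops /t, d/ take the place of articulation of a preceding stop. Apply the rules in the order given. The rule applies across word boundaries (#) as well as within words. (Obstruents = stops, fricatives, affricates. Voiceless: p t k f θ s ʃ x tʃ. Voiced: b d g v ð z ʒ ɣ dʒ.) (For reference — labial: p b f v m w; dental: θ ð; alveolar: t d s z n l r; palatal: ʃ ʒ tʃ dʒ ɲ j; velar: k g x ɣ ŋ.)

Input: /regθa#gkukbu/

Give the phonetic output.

[rekθa#kkugbu]

Rule 1: /g/ before /θ/ (voiceless) → [k]
Rule 1: /g/ before /k/ (voiceless) → [k]
Rule 1: /k/ before /b/ (voiced) → [g]
After rule 1: rekθa#kkugbu
Rule 2: no segment meets the rule's conditions; no change.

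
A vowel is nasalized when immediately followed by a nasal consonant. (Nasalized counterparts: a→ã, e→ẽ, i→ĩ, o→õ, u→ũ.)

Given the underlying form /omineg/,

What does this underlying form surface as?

[õmĩneg]

/o/ before nasal /m/ → [õ]
/i/ before nasal /n/ → [ĩ]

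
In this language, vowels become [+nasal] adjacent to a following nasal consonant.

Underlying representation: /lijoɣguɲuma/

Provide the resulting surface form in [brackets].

[lijoɣgũɲũma]

/u/ before nasal /ɲ/ → [ũ]
/u/ before nasal /m/ → [ũ]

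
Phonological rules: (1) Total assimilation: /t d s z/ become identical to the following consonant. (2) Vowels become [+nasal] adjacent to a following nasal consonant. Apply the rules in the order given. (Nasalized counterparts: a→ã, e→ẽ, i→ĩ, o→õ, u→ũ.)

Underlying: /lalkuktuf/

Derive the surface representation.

Rule 1: no segment meets the rule's conditions; no change.
After rule 1: lalkuktuf
Rule 2: no segment meets the rule's conditions; no change.

[lalkuktuf]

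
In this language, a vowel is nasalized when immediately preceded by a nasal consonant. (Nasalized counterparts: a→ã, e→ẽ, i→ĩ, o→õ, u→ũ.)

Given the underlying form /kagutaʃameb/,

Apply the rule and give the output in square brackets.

[kagutaʃamẽb]

/e/ after nasal /m/ → [ẽ]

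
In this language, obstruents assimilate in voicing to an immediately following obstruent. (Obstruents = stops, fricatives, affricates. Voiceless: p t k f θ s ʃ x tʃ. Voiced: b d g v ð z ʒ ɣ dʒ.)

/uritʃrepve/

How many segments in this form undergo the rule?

/p/ before /v/ (voiced) → [b]
1 segment changes.

1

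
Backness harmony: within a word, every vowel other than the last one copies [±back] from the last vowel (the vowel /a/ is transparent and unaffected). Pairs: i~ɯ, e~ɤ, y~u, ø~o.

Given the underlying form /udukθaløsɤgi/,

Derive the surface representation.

/u/ harmonizes with /i/ ([-back]) → [y]
/u/ harmonizes with /i/ ([-back]) → [y]
/ɤ/ harmonizes with /i/ ([-back]) → [e]

[ydykθaløsegi]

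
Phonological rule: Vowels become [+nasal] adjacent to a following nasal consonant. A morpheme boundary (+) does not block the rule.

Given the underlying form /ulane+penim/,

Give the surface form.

/a/ before nasal /n/ → [ã]
/e/ before nasal /n/ → [ẽ]
/i/ before nasal /m/ → [ĩ]

[ulãne+pẽnĩm]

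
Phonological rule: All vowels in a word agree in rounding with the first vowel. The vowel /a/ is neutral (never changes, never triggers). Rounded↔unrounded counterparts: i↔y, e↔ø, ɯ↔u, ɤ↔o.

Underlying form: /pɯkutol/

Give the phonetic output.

/u/ harmonizes with /ɯ/ ([-round]) → [ɯ]
/o/ harmonizes with /ɯ/ ([-round]) → [ɤ]

[pɯkɯtɤl]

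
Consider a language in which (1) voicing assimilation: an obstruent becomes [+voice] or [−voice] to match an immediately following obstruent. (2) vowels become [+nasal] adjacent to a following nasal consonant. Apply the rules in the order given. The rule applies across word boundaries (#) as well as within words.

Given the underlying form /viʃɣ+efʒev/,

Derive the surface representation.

Rule 1: /ʃ/ before /ɣ/ (voiced) → [ʒ]
Rule 1: /f/ before /ʒ/ (voiced) → [v]
After rule 1: viʒɣ+evʒev
Rule 2: no segment meets the rule's conditions; no change.

[viʒɣ+evʒev]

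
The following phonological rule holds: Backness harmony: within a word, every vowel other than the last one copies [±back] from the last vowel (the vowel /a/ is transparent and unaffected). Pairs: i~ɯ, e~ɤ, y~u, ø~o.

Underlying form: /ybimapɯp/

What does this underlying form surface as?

/y/ harmonizes with /ɯ/ ([+back]) → [u]
/i/ harmonizes with /ɯ/ ([+back]) → [ɯ]

[ubɯmapɯp]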